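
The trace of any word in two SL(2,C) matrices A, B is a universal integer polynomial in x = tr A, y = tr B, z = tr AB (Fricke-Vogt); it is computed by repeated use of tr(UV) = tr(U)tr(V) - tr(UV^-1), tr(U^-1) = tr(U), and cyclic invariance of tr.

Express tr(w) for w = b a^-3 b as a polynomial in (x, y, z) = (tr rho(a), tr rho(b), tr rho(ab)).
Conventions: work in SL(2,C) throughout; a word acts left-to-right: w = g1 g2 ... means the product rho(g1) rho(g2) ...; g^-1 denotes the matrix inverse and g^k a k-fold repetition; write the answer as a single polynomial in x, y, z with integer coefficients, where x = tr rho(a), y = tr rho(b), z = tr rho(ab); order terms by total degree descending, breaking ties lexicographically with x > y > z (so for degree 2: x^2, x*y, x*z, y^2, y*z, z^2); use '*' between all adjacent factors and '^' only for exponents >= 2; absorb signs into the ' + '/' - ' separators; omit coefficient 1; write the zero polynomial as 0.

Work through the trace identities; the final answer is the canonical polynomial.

x^3*y^2 - x^2*y*z - x^3 - 2*x*y^2 + y*z + 3*x

trace(b^2) = trace(b) trace(b) - trace(1) = y^2 - 2
use: trace(b^2 a) = trace(b) trace(a b) - trace(a) = y*z - x
apply: trace(a^-1 b^2) = trace(b^2) trace(a) - trace(b^2 a) = x*y^2 - y*z - x
use: trace(a^-1 b^2 a^-1) = trace(a^-1 b^2) trace(a) - trace(a^-1 b^2 a) = x^2*y^2 - x*y*z - x^2 - y^2 + 2
use: trace(b a^-3 b) = trace(a^-1 b^2 a^-1) trace(a) - trace(a^-1 b^2) = x^3*y^2 - x^2*y*z - x^3 - 2*x*y^2 + y*z + 3*x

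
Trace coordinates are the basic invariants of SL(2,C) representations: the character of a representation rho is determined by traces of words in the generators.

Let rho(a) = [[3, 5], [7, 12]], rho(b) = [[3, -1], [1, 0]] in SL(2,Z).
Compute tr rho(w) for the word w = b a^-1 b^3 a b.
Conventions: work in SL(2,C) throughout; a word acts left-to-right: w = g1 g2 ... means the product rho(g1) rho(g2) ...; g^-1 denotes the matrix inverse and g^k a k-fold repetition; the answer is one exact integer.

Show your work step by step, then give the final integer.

987

rho(b) = [[3, -1], [1, 0]]
... * rho(a^-1) = [[12, -5], [-7, 3]]  ->  [[43, -18], [12, -5]]
... * rho(b) = [[3, -1], [1, 0]]  ->  [[111, -43], [31, -12]]
... * rho(b) = [[3, -1], [1, 0]]  ->  [[290, -111], [81, -31]]
... * rho(b) = [[3, -1], [1, 0]]  ->  [[759, -290], [212, -81]]
... * rho(a) = [[3, 5], [7, 12]]  ->  [[247, 315], [69, 88]]
... * rho(b) = [[3, -1], [1, 0]]  ->  [[1056, -247], [295, -69]]
tr = 1056 + -69 = 987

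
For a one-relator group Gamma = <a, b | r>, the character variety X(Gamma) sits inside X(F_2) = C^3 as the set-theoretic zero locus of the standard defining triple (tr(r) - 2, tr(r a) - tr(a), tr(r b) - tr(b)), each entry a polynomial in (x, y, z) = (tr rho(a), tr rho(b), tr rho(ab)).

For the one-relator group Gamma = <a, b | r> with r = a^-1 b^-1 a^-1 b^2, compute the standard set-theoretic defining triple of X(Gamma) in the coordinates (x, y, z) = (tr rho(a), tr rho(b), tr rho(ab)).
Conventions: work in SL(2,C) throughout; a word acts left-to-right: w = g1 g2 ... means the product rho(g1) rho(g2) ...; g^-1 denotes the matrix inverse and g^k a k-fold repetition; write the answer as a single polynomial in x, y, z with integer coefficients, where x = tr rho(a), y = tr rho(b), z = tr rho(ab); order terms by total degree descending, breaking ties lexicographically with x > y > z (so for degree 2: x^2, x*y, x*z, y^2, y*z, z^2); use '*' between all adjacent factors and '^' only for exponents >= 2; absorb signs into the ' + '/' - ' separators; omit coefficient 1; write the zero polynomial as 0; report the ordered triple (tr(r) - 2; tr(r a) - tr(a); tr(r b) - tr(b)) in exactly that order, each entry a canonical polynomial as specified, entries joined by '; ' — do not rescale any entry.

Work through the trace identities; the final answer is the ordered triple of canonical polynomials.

x*y^2*z - y^3 - y*z^2 - x*z + 3*y - 2; x*y - x - z; x*y^3*z - y^4 - y^2*z^2 - 2*x*y*z + 4*y^2 + z^2 - y - 2

trace(b a^-1) = trace(b) trace(a) - trace(b a)  (eliminate a^-1) = x*y - z
trace(b^2) = trace(b) trace(b) - trace(1)  (reduce the b square) = y^2 - 2
trace(a b^2) = trace(b) trace(a b) - trace(a)  (reduce the b square) = y*z - x
trace(b a b^2) = trace(b) trace(a b^2) - trace(a b)  (reduce the b square) = y^2*z - x*y - z
trace(a b a b) = trace(a b) trace(a b) - trace(1)  (split on a) = z^2 - 2
trace(a b a) = trace(a) trace(b a) - trace(b)  (reduce the a square) = x*z - y
trace(b a b^2 a) = trace(b) trace(a b a b) - trace(a b a)  (reduce the b square) = y*z^2 - x*z - y
trace(a b^2 a^-1 b) = trace(b a b^2) trace(a) - trace(b a b^2 a)  (eliminate a^-1) = x*y^2*z - x^2*y - y*z^2 + y
trace(b^2 a^-1 b^-1 a) = trace(a b^2 a^-1) trace(b) - trace(a b^2 a^-1 b)  (eliminate b^-1) = -x*y^2*z + x^2*y + y^3 + y*z^2 - 3*y
trace(a^-1 b^-1 a^-1 b^2) = trace(b^2 a^-1 b^-1) trace(a) - trace(b^2 a^-1 b^-1 a)  (eliminate a^-1) = x*y^2*z - y^3 - y*z^2 - x*z + 3*y
trace(a^-1 b^2) = trace(b^2) trace(a) - trace(b^2 a)   [inverse elimination on a] = x*y^2 - y*z - x
trace(b^3) = trace(b) trace(b^2) - trace(b)   [square of b] = y^3 - 3*y
trace(b^3 a b) = trace(b) trace(a b^3) - trace(a b^2)   [square of b] = y^3*z - x*y^2 - 2*y*z + x
trace(b^3 a b a) = trace(b) trace(a b a b^2) - trace(a b a b)   [square of b] = y^2*z^2 - x*y*z - y^2 - z^2 + 2
trace(a^-1 b^3 a b) = trace(b^3 a b) trace(a) - trace(b^3 a b a)   [inverse elimination on a] = x*y^3*z - x^2*y^2 - y^2*z^2 - x*y*z + x^2 + y^2 + z^2 - 2
trace(b^-1 a^-1 b^3 a) = trace(a^-1 b^3 a) trace(b) - trace(a^-1 b^3 a b)   [inverse elimination on b] = -x*y^3*z + x^2*y^2 + y^4 + y^2*z^2 + x*y*z - x^2 - 4*y^2 - z^2 + 2
trace(a^-1 b^-1 a^-1 b^3) = trace(b^-1 a^-1 b^3) trace(a) - trace(b^-1 a^-1 b^3 a)   [inverse elimination on a] = x*y^3*z - y^4 - y^2*z^2 - 2*x*y*z + 4*y^2 + z^2 - 2
assemble the triple (trace(r) - 2; trace(r a) - x; trace(r b) - y)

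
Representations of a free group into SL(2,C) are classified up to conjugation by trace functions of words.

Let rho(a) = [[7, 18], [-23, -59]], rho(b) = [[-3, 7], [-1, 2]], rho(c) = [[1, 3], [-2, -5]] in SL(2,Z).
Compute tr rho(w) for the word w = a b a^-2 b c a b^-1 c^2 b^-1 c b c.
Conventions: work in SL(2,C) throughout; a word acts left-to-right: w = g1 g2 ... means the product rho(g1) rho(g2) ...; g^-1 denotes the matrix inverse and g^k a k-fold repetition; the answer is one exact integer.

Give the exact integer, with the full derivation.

rho(a) = [[7, 18], [-23, -59]]
... * rho(b) = [[-3, 7], [-1, 2]]  ->  [[-39, 85], [128, -279]]
... * rho(a^-1) = [[-59, -18], [23, 7]]  ->  [[4256, 1297], [-13969, -4257]]
... * rho(a^-1) = [[-59, -18], [23, 7]]  ->  [[-221273, -67529], [726260, 221643]]
... * rho(b) = [[-3, 7], [-1, 2]]  ->  [[731348, -1683969], [-2400423, 5527106]]
... * rho(c) = [[1, 3], [-2, -5]]  ->  [[4099286, 10613889], [-13454635, -34836799]]
... * rho(a) = [[7, 18], [-23, -59]]  ->  [[-215424445, -552432303], [707063932, 1813187711]]
... * rho(b^-1) = [[2, -7], [1, -3]]  ->  [[-983281193, 3165268024], [3227315575, -10389010657]]
... * rho(c) = [[1, 3], [-2, -5]]  ->  [[-7313817241, -18776183699], [24005336889, 61627000010]]
... * rho(c) = [[1, 3], [-2, -5]]  ->  [[30238550157, 71939466772], [-99248663131, -236118989383]]
... * rho(b^-1) = [[2, -7], [1, -3]]  ->  [[132416567086, -427488251415], [-434616315645, 1403097610066]]
... * rho(c) = [[1, 3], [-2, -5]]  ->  [[987393069916, 2534690958333], [-3240811535777, -8319336997265]]
... * rho(b) = [[-3, 7], [-1, 2]]  ->  [[-5496870168081, 11981133406078], [18041771604596, -39324354744969]]
... * rho(c) = [[1, 3], [-2, -5]]  ->  [[-29459136980237, -76396277534633], [96690481094534, 250747088538633]]
tr = -29459136980237 + 250747088538633 = 221287951558396

221287951558396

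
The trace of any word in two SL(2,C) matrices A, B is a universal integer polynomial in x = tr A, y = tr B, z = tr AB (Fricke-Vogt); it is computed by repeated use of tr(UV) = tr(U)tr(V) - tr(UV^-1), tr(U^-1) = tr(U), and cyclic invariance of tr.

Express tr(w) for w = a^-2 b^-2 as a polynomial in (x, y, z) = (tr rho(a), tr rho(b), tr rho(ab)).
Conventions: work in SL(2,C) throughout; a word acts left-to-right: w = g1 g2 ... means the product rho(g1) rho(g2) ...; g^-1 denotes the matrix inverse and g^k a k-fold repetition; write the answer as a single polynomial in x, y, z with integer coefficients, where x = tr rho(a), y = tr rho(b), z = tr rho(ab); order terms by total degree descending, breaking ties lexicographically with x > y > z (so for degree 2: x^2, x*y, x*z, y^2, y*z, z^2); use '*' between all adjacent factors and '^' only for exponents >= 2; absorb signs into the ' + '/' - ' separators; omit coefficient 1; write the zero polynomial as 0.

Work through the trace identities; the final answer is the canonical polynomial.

x*y*z - x^2 - y^2 + 2

trace(a^-1) = trace(a) = x
trace(a^-1 b) = trace(b)*trace(a) - trace(b a) = x*y - z
trace(a^-1 b^-1) = trace(a^-1)*trace(b) - trace(a^-1 b) = z
trace(b^-2 a^-1) = trace(a^-1 b^-1)*trace(b) - trace(a^-1) = y*z - x
trace(b^-2) = trace(b^-1)*trace(b) - trace(1) = y^2 - 2
trace(a^-2 b^-2) = trace(b^-2 a^-1)*trace(a) - trace(b^-2) = x*y*z - x^2 - y^2 + 2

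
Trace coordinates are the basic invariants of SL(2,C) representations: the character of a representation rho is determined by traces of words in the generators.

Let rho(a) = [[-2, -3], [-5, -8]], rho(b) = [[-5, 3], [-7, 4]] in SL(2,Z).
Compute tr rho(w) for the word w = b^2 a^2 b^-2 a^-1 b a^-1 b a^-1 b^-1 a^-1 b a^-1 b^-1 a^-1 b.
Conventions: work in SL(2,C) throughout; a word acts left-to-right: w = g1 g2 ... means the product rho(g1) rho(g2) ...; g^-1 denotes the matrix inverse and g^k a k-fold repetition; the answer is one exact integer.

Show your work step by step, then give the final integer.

-143983321

rho(b) = [[-5, 3], [-7, 4]]
... * rho(b) = [[-5, 3], [-7, 4]]  ->  [[4, -3], [7, -5]]
... * rho(a) = [[-2, -3], [-5, -8]]  ->  [[7, 12], [11, 19]]
... * rho(a) = [[-2, -3], [-5, -8]]  ->  [[-74, -117], [-117, -185]]
... * rho(b^-1) = [[4, -3], [7, -5]]  ->  [[-1115, 807], [-1763, 1276]]
... * rho(b^-1) = [[4, -3], [7, -5]]  ->  [[1189, -690], [1880, -1091]]
... * rho(a^-1) = [[-8, 3], [5, -2]]  ->  [[-12962, 4947], [-20495, 7822]]
... * rho(b) = [[-5, 3], [-7, 4]]  ->  [[30181, -19098], [47721, -30197]]
... * rho(a^-1) = [[-8, 3], [5, -2]]  ->  [[-336938, 128739], [-532753, 203557]]
... * rho(b) = [[-5, 3], [-7, 4]]  ->  [[783517, -495858], [1238866, -784031]]
... * rho(a^-1) = [[-8, 3], [5, -2]]  ->  [[-8747426, 3342267], [-13831083, 5284660]]
... * rho(b^-1) = [[4, -3], [7, -5]]  ->  [[-11593835, 9530943], [-18331712, 15069949]]
... * rho(a^-1) = [[-8, 3], [5, -2]]  ->  [[140405395, -53843391], [222003441, -85135034]]
... * rho(b) = [[-5, 3], [-7, 4]]  ->  [[-325123238, 205842621], [-514071967, 325470187]]
... * rho(a^-1) = [[-8, 3], [5, -2]]  ->  [[3630199009, -1387054956], [5739926671, -2193156275]]
... * rho(b^-1) = [[4, -3], [7, -5]]  ->  [[4811411344, -3955322247], [7607612759, -6253998638]]
... * rho(a^-1) = [[-8, 3], [5, -2]]  ->  [[-58267901987, 22344878526], [-92130895262, 35330835553]]
... * rho(b) = [[-5, 3], [-7, 4]]  ->  [[134925360253, -85424191857], [213338627439, -135069343574]]
tr = 134925360253 + -135069343574 = -143983321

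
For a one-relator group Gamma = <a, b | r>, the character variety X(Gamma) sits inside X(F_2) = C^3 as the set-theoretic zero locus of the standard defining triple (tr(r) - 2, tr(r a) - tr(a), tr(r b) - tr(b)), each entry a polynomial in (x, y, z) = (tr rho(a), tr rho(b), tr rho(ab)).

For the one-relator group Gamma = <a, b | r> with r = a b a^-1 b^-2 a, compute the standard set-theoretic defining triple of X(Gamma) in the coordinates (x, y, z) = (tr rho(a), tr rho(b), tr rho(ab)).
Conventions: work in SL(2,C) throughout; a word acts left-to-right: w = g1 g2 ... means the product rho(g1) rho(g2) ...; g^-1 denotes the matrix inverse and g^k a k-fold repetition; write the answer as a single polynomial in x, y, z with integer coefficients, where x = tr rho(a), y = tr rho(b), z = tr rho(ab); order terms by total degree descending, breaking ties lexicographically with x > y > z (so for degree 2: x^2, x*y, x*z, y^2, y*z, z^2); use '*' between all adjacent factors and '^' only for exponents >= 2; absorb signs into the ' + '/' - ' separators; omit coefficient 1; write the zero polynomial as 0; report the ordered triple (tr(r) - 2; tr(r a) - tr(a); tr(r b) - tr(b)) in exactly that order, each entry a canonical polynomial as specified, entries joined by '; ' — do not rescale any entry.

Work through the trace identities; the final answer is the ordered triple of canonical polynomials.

-x^2*y^2*z + x^3*y + x*y^3 + x*y*z^2 - 3*x*y - z - 2; -x^3*y^2*z + x^4*y + x^2*y^3 + x^2*y*z^2 + x*y^2*z - 4*x^2*y - y^3 - y*z^2 - x*z - x + 3*y; -x*y^2*z^2 + x^2*y*z + y^3*z + y*z^3 - 4*y*z + x - y

reduce: tr(a^2) = tr(a)*tr(a) - tr(1)  (reduce the a square) = x^2 - 2
tr(a b a) = tr(a)*tr(b a) - tr(b)  (reduce the a square) = x*z - y
tr(a^2 b a) = tr(a)*tr(a b a) - tr(a b)  (reduce the a square) = x^2*z - x*y - z
tr(b a b a) = tr(a b)*tr(a b) - tr(1)  (split on a) = z^2 - 2
tr(b a b) = tr(b)*tr(a b) - tr(a)  (reduce the b square) = y*z - x
tr(a^2 b a b) = tr(a)*tr(b a b a) - tr(b a b)  (reduce the a square) = x*z^2 - y*z - x
tr(b^-1 a^2 b a) = tr(a^2 b a)*tr(b) - tr(a^2 b a b)  (eliminate b^-1) = x^2*y*z - x*y^2 - x*z^2 + x
so tr(b^-1 a^2 b a^-1) = tr(b^-1 a^2 b)*tr(a) - tr(b^-1 a^2 b a)  (eliminate a^-1) = -x^2*y*z + x^3 + x*y^2 + x*z^2 - 3*x
reduce: tr(a b a^-1 b^-2 a) = tr(b^-1 a^2 b a^-1)*tr(b) - tr(b^-1 a^2 b a^-1 b)  (eliminate b^-1) = -x^2*y^2*z + x^3*y + x*y^3 + x*y*z^2 - 3*x*y - z
reduce: tr(a^3) = tr(a)*tr(a^2) - tr(a) = x^3 - 3*x
reduce: tr(b^-1 a^3) = tr(a^3)*tr(b) - tr(a^3 b) = x^3*y - x^2*z - 2*x*y + z
reduce: tr(a^3 b a) = tr(a)*tr(a^2 b a) - tr(a^2 b) = x^3*z - x^2*y - 2*x*z + y
reduce: tr(a^3 b a b) = tr(a)*tr(a b a b a) - tr(a b a b) = x^2*z^2 - x*y*z - x^2 - z^2 + 2
tr(b^-1 a^3 b a) = tr(a^3 b a)*tr(b) - tr(a^3 b a b) = x^3*y*z - x^2*y^2 - x^2*z^2 - x*y*z + x^2 + y^2 + z^2 - 2
tr(b^-2 a^3 b a) = tr(b^-1 a^3 b a)*tr(b) - tr(b^-1 a^3 b a b) = x^3*y^2*z - x^2*y^3 - x^2*y*z^2 - x^3*z - x*y^2*z + 2*x^2*y + y^3 + y*z^2 + 2*x*z - 3*y
tr(a b a^-1 b^-2 a^2) = tr(b^-2 a^3 b)*tr(a) - tr(b^-2 a^3 b a) = -x^3*y^2*z + x^4*y + x^2*y^3 + x^2*y*z^2 + x*y^2*z - 4*x^2*y - y^3 - y*z^2 - x*z + 3*y
so tr(b a b a b) = tr(b)*tr(a b a b) - tr(a b a) = y*z^2 - x*z - y
reduce: tr(b a b a b a) = tr(b a)*tr(b a b a) - tr(b^-1 a^-1) = z^3 - 3*z
tr(a b a b a^-1 b) = tr(b a b a b)*tr(a) - tr(b a b a b a) = x*y*z^2 - x^2*z - z^3 - x*y + 3*z
reduce: tr(a b a b a^-1 b^-1) = tr(a b a b a^-1)*tr(b) - tr(a b a b a^-1 b) = -x*y*z^2 + x^2*z + y^2*z + z^3 - 3*z
so tr(a b a^-1 b^-2 a b) = tr(a b a b a^-1 b^-1)*tr(b) - tr(a b a b a^-1) = -x*y^2*z^2 + x^2*y*z + y^3*z + y*z^3 - 4*y*z + x
assemble the triple (tr(r) - 2; tr(r a) - x; tr(r b) - y)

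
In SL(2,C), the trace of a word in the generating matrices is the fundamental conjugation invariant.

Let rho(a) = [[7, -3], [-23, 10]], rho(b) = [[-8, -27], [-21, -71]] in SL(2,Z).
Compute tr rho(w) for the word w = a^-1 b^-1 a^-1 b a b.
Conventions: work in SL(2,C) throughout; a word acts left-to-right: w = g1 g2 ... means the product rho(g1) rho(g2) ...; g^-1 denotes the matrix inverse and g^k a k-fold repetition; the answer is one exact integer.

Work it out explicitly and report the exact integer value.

-7945093

rho(a^-1) = [[10, 3], [23, 7]]
... * rho(b^-1) = [[-71, 27], [21, -8]]  ->  [[-647, 246], [-1486, 565]]
... * rho(a^-1) = [[10, 3], [23, 7]]  ->  [[-812, -219], [-1865, -503]]
... * rho(b) = [[-8, -27], [-21, -71]]  ->  [[11095, 37473], [25483, 86068]]
... * rho(a) = [[7, -3], [-23, 10]]  ->  [[-784214, 341445], [-1801183, 784231]]
... * rho(b) = [[-8, -27], [-21, -71]]  ->  [[-896633, -3068817], [-2059387, -7048460]]
tr = -896633 + -7048460 = -7945093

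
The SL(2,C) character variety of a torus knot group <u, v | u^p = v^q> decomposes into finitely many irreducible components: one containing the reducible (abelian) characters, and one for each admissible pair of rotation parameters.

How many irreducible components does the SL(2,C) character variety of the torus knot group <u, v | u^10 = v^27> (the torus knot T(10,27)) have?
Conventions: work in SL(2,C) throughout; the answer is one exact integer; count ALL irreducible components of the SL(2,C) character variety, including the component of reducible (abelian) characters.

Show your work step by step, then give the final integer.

For T(10,27): irreducibility forces the central element u^10 = v^27 to one of +I, -I.
On an irreducible component, tr(u) is locked at 2*cos(pi*alpha/10) for some alpha in 1..9, and tr(v) at 2*cos(pi*beta/27) for some beta in 1..26.
The two central values (-1)^alpha I and (-1)^beta I must be the same matrix, so alpha and beta share a parity.
Counting: 5 odd alphas x 13 odd betas + 4 even alphas x 13 even betas = 65 + 52 = 117.
That is 117 components of irreducible characters, and with the reducible (abelian) component the total is 118.

118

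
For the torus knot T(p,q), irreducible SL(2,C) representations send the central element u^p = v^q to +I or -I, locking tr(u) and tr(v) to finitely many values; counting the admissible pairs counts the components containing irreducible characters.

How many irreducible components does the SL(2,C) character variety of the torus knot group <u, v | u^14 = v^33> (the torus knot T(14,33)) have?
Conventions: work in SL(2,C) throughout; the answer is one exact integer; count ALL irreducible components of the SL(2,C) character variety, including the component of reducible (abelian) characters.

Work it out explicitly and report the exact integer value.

In the torus knot group T(14,33), u^14 = v^33 is central, so an irreducible representation sends it to +I or -I (Schur).
On an irreducible component, tr(u) is locked at 2*cos(pi*alpha/14) for some alpha in 1..13, and tr(v) at 2*cos(pi*beta/33) for some beta in 1..32.
u^14 = (-1)^alpha I and v^33 = (-1)^beta I must agree, so alpha and beta have equal parity.
count pairs: odd alpha (7 choices) x odd beta (16), plus even alpha (6) x even beta (16): 7*16 + 6*16 = 208.
Total: 208 irreducible-character components + 1 reducible (abelian) component = 209.

209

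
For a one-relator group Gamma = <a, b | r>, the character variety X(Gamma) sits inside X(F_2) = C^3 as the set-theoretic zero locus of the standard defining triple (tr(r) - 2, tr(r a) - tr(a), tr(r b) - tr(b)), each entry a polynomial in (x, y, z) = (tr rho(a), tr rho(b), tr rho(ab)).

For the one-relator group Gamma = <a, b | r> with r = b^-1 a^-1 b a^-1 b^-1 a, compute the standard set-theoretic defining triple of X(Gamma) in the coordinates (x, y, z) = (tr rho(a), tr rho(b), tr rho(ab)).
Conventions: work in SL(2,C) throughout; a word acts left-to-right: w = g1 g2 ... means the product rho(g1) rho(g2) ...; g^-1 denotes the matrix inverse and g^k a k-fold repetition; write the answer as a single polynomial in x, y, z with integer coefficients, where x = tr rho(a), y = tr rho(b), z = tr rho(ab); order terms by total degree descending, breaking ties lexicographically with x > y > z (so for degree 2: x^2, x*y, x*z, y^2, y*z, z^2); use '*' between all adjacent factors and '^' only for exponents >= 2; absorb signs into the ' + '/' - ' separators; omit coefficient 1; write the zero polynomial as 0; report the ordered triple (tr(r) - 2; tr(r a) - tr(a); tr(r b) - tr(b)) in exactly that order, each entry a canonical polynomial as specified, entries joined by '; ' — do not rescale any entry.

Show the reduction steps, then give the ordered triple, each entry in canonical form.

x^2*y^2*z - x^3*y - x*y^3 - 2*x*y*z^2 + x^2*z + y^2*z + z^3 + 4*x*y - 3*z - 2; x^3*y^2*z - x^4*y - x^2*y^3 - 2*x^2*y*z^2 + x^3*z + x*z^3 + 5*x^2*y + y^3 + y*z^2 - 4*x*z - x - 3*y; x - y

tr(a^-1) = tr(a) = x
tr(a^2 b) = tr(a) tr(b a) - tr(b)  (reduce the a square) = x*z - y
tr(a^2) = tr(a) tr(a) - tr(1)  (reduce the a square) = x^2 - 2
tr(a b^2 a) = tr(b) tr(a^2 b) - tr(a^2)  (reduce the b square) = x*y*z - x^2 - y^2 + 2
tr(a b a b) = tr(a b) tr(a b) - tr(1)  (split on a) = z^2 - 2
tr(a b^2 a b) = tr(b) tr(a b a b) - tr(a b a)  (reduce the b square) = y*z^2 - x*z - y
tr(b a b^-1 a b) = tr(a b^2 a) tr(b) - tr(a b^2 a b)  (eliminate b^-1) = x*y^2*z - x^2*y - y^3 - y*z^2 + x*z + 3*y
tr(b a b) = tr(b) tr(a b) - tr(a)  (reduce the b square) = y*z - x
tr(a b a b a) = tr(a) tr(b a b a) - tr(b a b)  (reduce the a square) = x*z^2 - y*z - x
tr(a b a b a b) = tr(b a) tr(b a b a) - tr(b^-1 a^-1)  (split on b) = z^3 - 3*z
tr(b a b^-1 a b a) = tr(a b a b a) tr(b) - tr(a b a b a b)  (eliminate b^-1) = x*y*z^2 - y^2*z - z^3 - x*y + 3*z
tr(b^-1 a b a^-1 b a) = tr(b a b^-1 a b) tr(a) - tr(b a b^-1 a b a)  (eliminate a^-1) = x^2*y^2*z - x^3*y - x*y^3 - 2*x*y*z^2 + x^2*z + y^2*z + z^3 + 4*x*y - 3*z
tr(a^-1 b a^-1 b^-1 a b) = tr(b^-1 a b a^-1 b) tr(a) - tr(b^-1 a b a^-1 b a)  (eliminate a^-1) = -x^2*y^2*z + x^3*y + x*y^3 + 2*x*y*z^2 - x^2*z - y^2*z - z^3 - 3*x*y + 3*z
tr(b^-1 a^-1 b a^-1 b^-1 a) = tr(a^-1 b a^-1 b^-1 a) tr(b) - tr(a^-1 b a^-1 b^-1 a b)  (eliminate b^-1) = x^2*y^2*z - x^3*y - x*y^3 - 2*x*y*z^2 + x^2*z + y^2*z + z^3 + 4*x*y - 3*z
tr(b^-1 a b a) = tr(a b a) tr(b) - tr(a b a b) = x*y*z - y^2 - z^2 + 2
tr(b a^-1 b^-1 a) = tr(b^-1 a b) tr(a) - tr(b^-1 a b a) = -x*y*z + x^2 + y^2 + z^2 - 2
tr(a b a^-1 b) = tr(b a b) tr(a) - tr(b a b a) = x*y*z - x^2 - z^2 + 2
tr(b a^2 b^2) = tr(b) tr(a^2 b^2) - tr(a^2 b) = x*y^2*z - x^2*y - y^3 - x*z + 3*y
tr(a b a^2) = tr(a) tr(b a^2) - tr(b a) = x^2*z - x*y - z
tr(b a^2 b^2 a) = tr(b) tr(a b a^2 b) - tr(a b a^2) = x*y*z^2 - x^2*z - y^2*z + z
tr(b a^-1 b a^2 b) = tr(b a^2 b^2) tr(a) - tr(b a^2 b^2 a) = x^2*y^2*z - x^3*y - x*y^3 - x*y*z^2 + y^2*z + 3*x*y - z
tr(b a^2 b a b) = tr(b) tr(a^2 b a b) - tr(a^2 b a) = x*y*z^2 - x^2*z - y^2*z + z
tr(b a^2 b a b a) = tr(a) tr(b a b a b a) - tr(b a b a b) = x*z^3 - y*z^2 - 2*x*z + y
tr(b a^-1 b a^2 b a) = tr(b a^2 b a b) tr(a) - tr(b a^2 b a b a) = x^2*y*z^2 - x^3*z - x*y^2*z - x*z^3 + y*z^2 + 3*x*z - y
tr(a^2 b a^-1 b a^-1 b) = tr(b a^-1 b a^2 b) tr(a) - tr(b a^-1 b a^2 b a) = x^3*y^2*z - x^4*y - x^2*y^3 - 2*x^2*y*z^2 + x^3*z + 2*x*y^2*z + x*z^3 + 3*x^2*y - y*z^2 - 4*x*z + y
tr(a^-1 b a^-1 b^-1 a^2 b) = tr(a^2 b a^-1 b a^-1) tr(b) - tr(a^2 b a^-1 b a^-1 b) = -x^3*y^2*z + x^4*y + x^2*y^3 + 2*x^2*y*z^2 - x^3*z - x*y^2*z - x*z^3 - 4*x^2*y + 4*x*z + y
tr(b^-1 a^-1 b a^-1 b^-1 a^2) = tr(a^-1 b a^-1 b^-1 a^2) tr(b) - tr(a^-1 b a^-1 b^-1 a^2 b) = x^3*y^2*z - x^4*y - x^2*y^3 - 2*x^2*y*z^2 + x^3*z + x*z^3 + 5*x^2*y + y^3 + y*z^2 - 4*x*z - 3*y
assemble the triple (tr(r) - 2; tr(r a) - x; tr(r b) - y)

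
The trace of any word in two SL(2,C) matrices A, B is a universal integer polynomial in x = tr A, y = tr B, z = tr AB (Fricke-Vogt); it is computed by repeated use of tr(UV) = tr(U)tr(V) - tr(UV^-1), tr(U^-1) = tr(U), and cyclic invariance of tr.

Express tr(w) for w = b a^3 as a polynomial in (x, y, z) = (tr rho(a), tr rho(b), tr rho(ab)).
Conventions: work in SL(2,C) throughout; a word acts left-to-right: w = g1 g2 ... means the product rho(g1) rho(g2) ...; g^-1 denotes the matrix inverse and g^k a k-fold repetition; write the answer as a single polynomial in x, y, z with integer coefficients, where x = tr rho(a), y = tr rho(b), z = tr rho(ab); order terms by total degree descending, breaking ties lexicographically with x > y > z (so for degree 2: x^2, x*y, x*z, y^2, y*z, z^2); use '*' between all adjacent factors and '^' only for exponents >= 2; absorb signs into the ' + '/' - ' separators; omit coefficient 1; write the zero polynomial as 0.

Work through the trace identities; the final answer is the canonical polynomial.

x^2*z - x*y - z

use: tr(a b a) = tr(a) * tr(b a) - tr(b) = x*z - y
use: tr(b a^3) = tr(a) * tr(a b a) - tr(a b) = x^2*z - x*y - z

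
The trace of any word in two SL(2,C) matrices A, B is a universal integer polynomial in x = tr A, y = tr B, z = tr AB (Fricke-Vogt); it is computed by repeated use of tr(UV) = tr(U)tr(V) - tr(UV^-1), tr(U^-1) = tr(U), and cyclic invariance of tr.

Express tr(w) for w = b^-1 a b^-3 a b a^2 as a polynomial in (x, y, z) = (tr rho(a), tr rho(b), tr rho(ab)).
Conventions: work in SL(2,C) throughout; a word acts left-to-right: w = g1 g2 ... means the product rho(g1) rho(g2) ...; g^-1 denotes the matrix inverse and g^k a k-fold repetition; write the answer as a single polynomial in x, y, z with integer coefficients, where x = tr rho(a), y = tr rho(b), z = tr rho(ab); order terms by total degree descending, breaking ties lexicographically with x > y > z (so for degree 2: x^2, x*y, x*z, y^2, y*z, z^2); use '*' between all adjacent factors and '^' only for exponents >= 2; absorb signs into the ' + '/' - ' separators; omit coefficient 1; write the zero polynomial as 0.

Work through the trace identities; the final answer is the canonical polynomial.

x^3*y^4*z - x^2*y^5 - 2*x^2*y^3*z^2 - 2*x^3*y^2*z + x*y^4*z + x*y^2*z^3 + 3*x^2*y^3 + 3*x^2*y*z^2 - 3*x*y^2*z - x*z^3 - x^2*y + y^3 + 2*x*z - 3*y

next, tr(b a^2) = tr(a) * tr(b a) - tr(b) = x*z - y
tr(b a^3) = tr(a) * tr(b a^2) - tr(b a) = x^2*z - x*y - z
tr(a^2 b a^2) = tr(a) * tr(b a^3) - tr(b a^2) = x^3*z - x^2*y - 2*x*z + y
and tr(b a b a) = tr(b a) * tr(b a) - tr(1) = z^2 - 2
tr(b a b) = tr(b) * tr(a b) - tr(a) = y*z - x
tr(b a^2 b a) = tr(a) * tr(b a b a) - tr(b a b) = x*z^2 - y*z - x
tr(b^2) = tr(b) * tr(b) - tr(1) = y^2 - 2
next, tr(b a^2 b) = tr(a) * tr(b^2 a) - tr(b^2) = x*y*z - x^2 - y^2 + 2
and tr(a^2 b a^2 b) = tr(a) * tr(b a^2 b a) - tr(b a^2 b) = x^2*z^2 - 2*x*y*z + y^2 - 2
next, tr(a b a^2 b^-1 a) = tr(a^2 b a^2) * tr(b) - tr(a^2 b a^2 b) = x^3*y*z - x^2*y^2 - x^2*z^2 + 2
tr(a b a b a^2) = tr(a) * tr(b a b a^2) - tr(b a b a) = x^2*z^2 - x*y*z - x^2 - z^2 + 2
and tr(b a b a b a) = tr(b a) * tr(b a b a) - tr(b^-1 a^-1) = z^3 - 3*z
and tr(b a b a b) = tr(b) * tr(a b a b) - tr(a b a) = y*z^2 - x*z - y
tr(a b a b a^2 b) = tr(a) * tr(b a b a b a) - tr(b a b a b) = x*z^3 - y*z^2 - 2*x*z + y
next, tr(a b a^2 b^-1 a b) = tr(a b a b a^2) * tr(b) - tr(a b a b a^2 b) = x^2*y*z^2 - x*y^2*z - x*z^3 - x^2*y + 2*x*z + y
next, tr(a b a^2 b^-1 a b^-1) = tr(a b a^2 b^-1 a) * tr(b) - tr(a b a^2 b^-1 a b) = x^3*y^2*z - x^2*y^3 - 2*x^2*y*z^2 + x*y^2*z + x*z^3 + x^2*y - 2*x*z + y
and tr(b^-2 a b a^2 b^-1 a) = tr(a b a^2 b^-1 a b^-1) * tr(b) - tr(a b a^2 b^-1 a) = x^3*y^3*z - x^2*y^4 - 2*x^2*y^2*z^2 - x^3*y*z + x*y^3*z + x*y*z^3 + 2*x^2*y^2 + x^2*z^2 - 2*x*y*z + y^2 - 2
next, tr(b^-1 a b^-3 a b a^2) = tr(b^-2 a b a^2 b^-1 a) * tr(b) - tr(b^-2 a b a^2 b^-1 a b) = x^3*y^4*z - x^2*y^5 - 2*x^2*y^3*z^2 - 2*x^3*y^2*z + x*y^4*z + x*y^2*z^3 + 3*x^2*y^3 + 3*x^2*y*z^2 - 3*x*y^2*z - x*z^3 - x^2*y + y^3 + 2*x*z - 3*y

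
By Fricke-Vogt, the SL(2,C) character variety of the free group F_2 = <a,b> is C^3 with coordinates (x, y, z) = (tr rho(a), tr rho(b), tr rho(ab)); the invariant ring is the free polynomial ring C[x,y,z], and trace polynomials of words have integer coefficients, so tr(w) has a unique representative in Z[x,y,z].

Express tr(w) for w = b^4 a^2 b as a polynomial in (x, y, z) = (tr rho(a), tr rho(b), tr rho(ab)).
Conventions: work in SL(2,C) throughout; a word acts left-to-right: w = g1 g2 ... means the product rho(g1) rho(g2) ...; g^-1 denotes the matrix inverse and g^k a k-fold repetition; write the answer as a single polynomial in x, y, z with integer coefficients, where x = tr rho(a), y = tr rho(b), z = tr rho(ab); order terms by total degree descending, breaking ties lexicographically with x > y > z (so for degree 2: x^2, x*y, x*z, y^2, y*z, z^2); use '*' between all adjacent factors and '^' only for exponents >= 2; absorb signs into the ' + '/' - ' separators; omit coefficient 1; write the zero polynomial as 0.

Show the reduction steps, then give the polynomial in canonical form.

apply: trace(a b^2) = trace(b) trace(a b) - trace(a) = y*z - x
trace(b^3 a) = trace(b) trace(a b^2) - trace(a b) = y^2*z - x*y - z
apply: trace(b^2) = trace(b) trace(b) - trace(1) = y^2 - 2
trace(b^3) = trace(b) trace(b^2) - trace(b) = y^3 - 3*y
apply: trace(b^2 a^2 b) = trace(a) trace(b^3 a) - trace(b^3) = x*y^2*z - x^2*y - y^3 - x*z + 3*y
trace(b^2 a^2) = trace(a) trace(b^2 a) - trace(b^2) = x*y*z - x^2 - y^2 + 2
use: trace(b a^2 b^3) = trace(b) trace(b^2 a^2 b) - trace(b^2 a^2) = x*y^3*z - x^2*y^2 - y^4 - 2*x*y*z + x^2 + 4*y^2 - 2
use: trace(b^4 a^2 b) = trace(b) trace(b a^2 b^3) - trace(b a^2 b^2) = x*y^4*z - x^2*y^3 - y^5 - 3*x*y^2*z + 2*x^2*y + 5*y^3 + x*z - 5*y

x*y^4*z - x^2*y^3 - y^5 - 3*x*y^2*z + 2*x^2*y + 5*y^3 + x*z - 5*y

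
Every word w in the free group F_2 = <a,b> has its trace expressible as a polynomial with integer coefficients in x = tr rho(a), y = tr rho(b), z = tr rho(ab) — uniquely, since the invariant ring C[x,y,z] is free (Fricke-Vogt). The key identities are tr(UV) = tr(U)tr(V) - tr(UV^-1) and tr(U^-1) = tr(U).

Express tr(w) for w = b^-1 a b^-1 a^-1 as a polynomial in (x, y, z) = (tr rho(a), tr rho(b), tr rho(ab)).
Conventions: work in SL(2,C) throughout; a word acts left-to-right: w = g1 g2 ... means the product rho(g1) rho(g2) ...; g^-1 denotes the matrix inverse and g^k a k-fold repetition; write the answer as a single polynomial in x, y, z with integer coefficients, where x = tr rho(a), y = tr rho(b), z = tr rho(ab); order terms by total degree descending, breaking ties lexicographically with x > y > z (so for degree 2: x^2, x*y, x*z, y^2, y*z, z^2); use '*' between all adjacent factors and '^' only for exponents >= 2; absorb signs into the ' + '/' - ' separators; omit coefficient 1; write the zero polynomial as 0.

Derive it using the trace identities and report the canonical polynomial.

x*y*z - x^2 - z^2 + 2

apply: trace(b^-1) = trace(b) = y
apply: trace(a b a) = trace(a) trace(b a) - trace(b) = x*z - y
trace(a b a b) = trace(a b) trace(a b) - trace(1) = z^2 - 2
use: trace(b a b^-1 a) = trace(a b a) trace(b) - trace(a b a b) = x*y*z - y^2 - z^2 + 2
use: trace(a b^-1 a^-1 b) = trace(b a b^-1) trace(a) - trace(b a b^-1 a) = -x*y*z + x^2 + y^2 + z^2 - 2
trace(b^-1 a b^-1 a^-1) = trace(a b^-1 a^-1) trace(b) - trace(a b^-1 a^-1 b) = x*y*z - x^2 - z^2 + 2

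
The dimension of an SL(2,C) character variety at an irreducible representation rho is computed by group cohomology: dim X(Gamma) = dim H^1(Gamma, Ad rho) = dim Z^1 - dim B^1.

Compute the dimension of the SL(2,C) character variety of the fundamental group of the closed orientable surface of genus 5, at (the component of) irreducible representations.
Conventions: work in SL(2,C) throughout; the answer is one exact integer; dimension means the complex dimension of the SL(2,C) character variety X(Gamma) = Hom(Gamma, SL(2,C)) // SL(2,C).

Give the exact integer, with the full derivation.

24

pi_1 of the closed genus-5 surface has 10 generators bound by the single product-of-commutators relator.
Before the relator condition, cocycle space has dim 3*10 = 30.
H^2 = coker(d_2) is dual to H^0 = 0 at irreducible rho (Poincare duality), so d_2 is onto: dim Z^1 = 27.
As always at irreducible rho, dim B^1 = 3.
dim X = dim H^1 = 27 - 3 = 24.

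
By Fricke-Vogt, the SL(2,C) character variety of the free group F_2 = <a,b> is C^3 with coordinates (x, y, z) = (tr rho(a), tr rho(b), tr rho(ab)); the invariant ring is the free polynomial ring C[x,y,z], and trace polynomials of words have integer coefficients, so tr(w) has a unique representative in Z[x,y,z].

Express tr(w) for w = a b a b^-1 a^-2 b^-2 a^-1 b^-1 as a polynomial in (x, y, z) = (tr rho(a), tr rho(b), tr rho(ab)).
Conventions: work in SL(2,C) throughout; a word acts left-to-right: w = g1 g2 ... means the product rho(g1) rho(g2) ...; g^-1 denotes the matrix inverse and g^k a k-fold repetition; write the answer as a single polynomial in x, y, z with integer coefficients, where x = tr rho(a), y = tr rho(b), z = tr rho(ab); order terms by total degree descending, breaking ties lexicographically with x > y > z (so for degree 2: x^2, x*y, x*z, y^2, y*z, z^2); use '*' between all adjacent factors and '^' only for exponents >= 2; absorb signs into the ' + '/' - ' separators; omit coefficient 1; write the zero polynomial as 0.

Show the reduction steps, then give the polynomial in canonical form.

trace(a b a) = trace(a) trace(b a) - trace(b) = x*z - y
trace(a b a b) = trace(b a) trace(b a) - trace(1)   [split at repeated b] = z^2 - 2
trace(b^-1 a b a) = trace(a b a) trace(b) - trace(a b a b) = x*y*z - y^2 - z^2 + 2
apply: trace(b^-1 a b a b^-1) = trace(b^-1 a b a) trace(b) - trace(b^-1 a b a b) = x*y^2*z - y^3 - y*z^2 - x*z + 3*y
trace(a^2 b a) = trace(a) trace(a b a) - trace(a b) = x^2*z - x*y - z
trace(b a b) = trace(b) trace(a b) - trace(a) = y*z - x
use: trace(a^2 b a b) = trace(a) trace(b a b a) - trace(b a b) = x*z^2 - y*z - x
trace(a b a b^-1 a) = trace(a^2 b a) trace(b) - trace(a^2 b a b) = x^2*y*z - x*y^2 - x*z^2 + x
use: trace(a b a b a b) = trace(a b a b) trace(a b) - trace(b a)   [split at repeated a] = z^3 - 3*z
use: trace(a b a b^-1 a b) = trace(a b a b a) trace(b) - trace(a b a b a b) = x*y*z^2 - y^2*z - z^3 - x*y + 3*z
trace(b^-1 a b a b^-1 a) = trace(a b a b^-1 a) trace(b) - trace(a b a b^-1 a b) = x^2*y^2*z - x*y^3 - 2*x*y*z^2 + y^2*z + z^3 + 2*x*y - 3*z
trace(a^-1 b^-1 a b a b^-1) = trace(b^-1 a b a b^-1) trace(a) - trace(b^-1 a b a b^-1 a) = x*y*z^2 - x^2*z - y^2*z - z^3 + x*y + 3*z
trace(b^-1 a b a b^-1 a^-2) = trace(a^-1 b^-1 a b a b^-1) trace(a) - trace(a^-1 b^-1 a b a b^-1 a) = x^2*y*z^2 - x^3*z - 2*x*y^2*z - x*z^3 + x^2*y + y^3 + y*z^2 + 4*x*z - 3*y
trace(a^-1 b a b) = trace(b a b) trace(a) - trace(b a b a) = x*y*z - x^2 - z^2 + 2
trace(b a b^-1 a^-1) = trace(a^-1 b a) trace(b) - trace(a^-1 b a b) = -x*y*z + x^2 + y^2 + z^2 - 2
use: trace(b^-1 a b a b^-1 a^-2 b^-1) = trace(b^-1 a b a b^-1 a^-2) trace(b) - trace(b^-1 a b a b^-1 a^-2 b) = x^2*y^2*z^2 - x^3*y*z - 2*x*y^3*z - x*y*z^3 + x^2*y^2 + y^4 + y^2*z^2 + 5*x*y*z - x^2 - 4*y^2 - z^2 + 2
use: trace(a b^-1 a b a) = trace(a b a^2) trace(b) - trace(a b a^2 b) = x^2*y*z - x*y^2 - x*z^2 + x
use: trace(a^2) = trace(a) trace(a) - trace(1) = x^2 - 2
trace(b a^2 b) = trace(b) trace(a^2 b) - trace(a^2) = x*y*z - x^2 - y^2 + 2
apply: trace(a b a^2 b a) = trace(a) trace(b a^2 b a) - trace(b a^2 b) = x^2*z^2 - 2*x*y*z + y^2 - 2
use: trace(b a b a b) = trace(b) trace(a b a b) - trace(a b a) = y*z^2 - x*z - y
trace(a b a^2 b a b) = trace(a) trace(b a b a b a) - trace(b a b a b) = x*z^3 - y*z^2 - 2*x*z + y
trace(a b a b^-1 a b a) = trace(a b a^2 b a) trace(b) - trace(a b a^2 b a b) = x^2*y*z^2 - 2*x*y^2*z - x*z^3 + y^3 + y*z^2 + 2*x*z - 3*y
use: trace(a b a b a b a b) = trace(a b) trace(a b a b a b) - trace(a^-1 b^-1 a^-1 b^-1)   [split at repeated a] = z^4 - 4*z^2 + 2
use: trace(a b a b^-1 a b a b) = trace(a b a b a b a) trace(b) - trace(a b a b a b a b) = x*y*z^3 - y^2*z^2 - z^4 - 2*x*y*z + y^2 + 4*z^2 - 2
trace(b a b^-1 a b a b^-1 a) = trace(a b a b^-1 a b a) trace(b) - trace(a b a b^-1 a b a b) = x^2*y^2*z^2 - 2*x*y^3*z - 2*x*y*z^3 + y^4 + 2*y^2*z^2 + z^4 + 4*x*y*z - 4*y^2 - 4*z^2 + 2
apply: trace(a^-1 b a b^-1 a b a b^-1) = trace(b a b^-1 a b a b^-1) trace(a) - trace(b a b^-1 a b a b^-1 a) = -x^2*y^2*z^2 + x^3*y*z + 2*x*y^3*z + 2*x*y*z^3 - x^2*y^2 - x^2*z^2 - y^4 - 2*y^2*z^2 - z^4 - 4*x*y*z + x^2 + 4*y^2 + 4*z^2 - 2
trace(a b^-1 a b a b^-1 a^-2 b) = trace(a^-1 b a b^-1 a b a b^-1) trace(a) - trace(a^-1 b a b^-1 a b a b^-1 a) = -x^3*y^2*z^2 + x^4*y*z + 2*x^2*y^3*z + 2*x^2*y*z^3 - x^3*y^2 - x^3*z^2 - x*y^4 - 2*x*y^2*z^2 - x*z^4 - 5*x^2*y*z + x^3 + 5*x*y^2 + 5*x*z^2 - 3*x
trace(b^-1 a b a b^-1 a^-2 b^-1 a) = trace(a b^-1 a b a b^-1 a^-2) trace(b) - trace(a b^-1 a b a b^-1 a^-2 b) = x^3*y^2*z^2 - x^4*y*z - 2*x^2*y^3*z - 2*x^2*y*z^3 + x^3*y^2 + x^3*z^2 + x*y^4 + 3*x*y^2*z^2 + x*z^4 + 4*x^2*y*z - y^3*z - y*z^3 - x^3 - 4*x*y^2 - 5*x*z^2 + 3*y*z + 3*x
use: trace(b^-1 a^-1 b^-1 a b a b^-1 a^-2) = trace(b^-1 a b a b^-1 a^-2 b^-1) trace(a) - trace(b^-1 a b a b^-1 a^-2 b^-1 a) = x^2*y*z^3 - x^3*z^2 - 2*x*y^2*z^2 - x*z^4 + x^2*y*z + y^3*z + y*z^3 + 4*x*z^2 - 3*y*z - x
trace(a^-1 b^-1 a b a b^-1 a^-2) = trace(a^-2 b^-1 a b a b^-1) trace(a) - trace(a^-2 b^-1 a b a b^-1 a) = x^3*y*z^2 - x^4*z - 2*x^2*y^2*z - x^2*z^3 + x^3*y + x*y^3 + 5*x^2*z + y^2*z + z^3 - 4*x*y - 3*z
apply: trace(a b a b^-1 a^-2 b^-2 a^-1 b^-1) = trace(b^-1 a^-1 b^-1 a b a b^-1 a^-2) trace(b) - trace(b^-1 a^-1 b^-1 a b a b^-1 a^-2 b) = x^2*y^2*z^3 - 2*x^3*y*z^2 - 2*x*y^3*z^2 - x*y*z^4 + x^4*z + 3*x^2*y^2*z + x^2*z^3 + y^4*z + y^2*z^3 - x^3*y - x*y^3 + 4*x*y*z^2 - 5*x^2*z - 4*y^2*z - z^3 + 3*x*y + 3*z

x^2*y^2*z^3 - 2*x^3*y*z^2 - 2*x*y^3*z^2 - x*y*z^4 + x^4*z + 3*x^2*y^2*z + x^2*z^3 + y^4*z + y^2*z^3 - x^3*y - x*y^3 + 4*x*y*z^2 - 5*x^2*z - 4*y^2*z - z^3 + 3*x*y + 3*z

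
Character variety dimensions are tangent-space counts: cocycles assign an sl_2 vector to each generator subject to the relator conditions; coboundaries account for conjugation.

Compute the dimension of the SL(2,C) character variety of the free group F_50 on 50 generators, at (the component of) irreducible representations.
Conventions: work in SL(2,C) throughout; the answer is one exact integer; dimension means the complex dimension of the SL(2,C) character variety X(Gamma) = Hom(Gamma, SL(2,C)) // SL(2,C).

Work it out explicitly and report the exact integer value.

The free group F_50: 50 generators, no relators.
So Z^1 = (sl_2)^50 in full: dim Z^1 = 150.
dim B^1 = 3: the coboundary map is injective because an irreducible image has centralizer 0 in sl_2.
dim X = dim H^1 = dim Z^1 - dim B^1 = 150 - 3 = 147.

147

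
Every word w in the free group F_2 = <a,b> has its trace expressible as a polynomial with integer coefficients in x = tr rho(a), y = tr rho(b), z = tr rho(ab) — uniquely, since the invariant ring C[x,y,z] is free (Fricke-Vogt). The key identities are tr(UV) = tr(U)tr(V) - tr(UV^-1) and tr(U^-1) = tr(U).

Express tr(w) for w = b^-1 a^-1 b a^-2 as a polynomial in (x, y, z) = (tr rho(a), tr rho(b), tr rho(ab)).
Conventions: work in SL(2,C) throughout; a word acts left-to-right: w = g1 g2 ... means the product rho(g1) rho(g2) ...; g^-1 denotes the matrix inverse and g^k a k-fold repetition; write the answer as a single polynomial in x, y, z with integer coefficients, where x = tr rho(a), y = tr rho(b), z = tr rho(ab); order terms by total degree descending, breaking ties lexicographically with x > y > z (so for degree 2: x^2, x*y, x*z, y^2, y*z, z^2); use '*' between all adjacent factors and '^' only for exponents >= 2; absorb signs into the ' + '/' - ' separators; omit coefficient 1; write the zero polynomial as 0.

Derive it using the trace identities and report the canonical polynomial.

x^2*y*z - x*y^2 - x*z^2 + x

so trace(a^-1) = trace(a) = x
reduce: trace(a^-2) = trace(a^-1) trace(a) - trace(1)   [inverse elimination on a] = x^2 - 2
trace(a b a) = trace(a) trace(b a) - trace(b)   [square of a] = x*z - y
reduce: trace(a b a b) = trace(b a) trace(b a) - trace(1)   [split at a repeated b] = z^2 - 2
trace(b^-1 a b a) = trace(a b a) trace(b) - trace(a b a b)   [inverse elimination on b] = x*y*z - y^2 - z^2 + 2
trace(a^-1 b^-1 a b) = trace(b^-1 a b) trace(a) - trace(b^-1 a b a)   [inverse elimination on a] = -x*y*z + x^2 + y^2 + z^2 - 2
trace(b a^-2 b^-1 a) = trace(a^-1 b^-1 a b) trace(a) - trace(a^-1 b^-1 a b a)   [inverse elimination on a] = -x^2*y*z + x^3 + x*y^2 + x*z^2 - 3*x
trace(b^-1 a^-1 b a^-2) = trace(b a^-2 b^-1) trace(a) - trace(b a^-2 b^-1 a)   [inverse elimination on a] = x^2*y*z - x*y^2 - x*z^2 + x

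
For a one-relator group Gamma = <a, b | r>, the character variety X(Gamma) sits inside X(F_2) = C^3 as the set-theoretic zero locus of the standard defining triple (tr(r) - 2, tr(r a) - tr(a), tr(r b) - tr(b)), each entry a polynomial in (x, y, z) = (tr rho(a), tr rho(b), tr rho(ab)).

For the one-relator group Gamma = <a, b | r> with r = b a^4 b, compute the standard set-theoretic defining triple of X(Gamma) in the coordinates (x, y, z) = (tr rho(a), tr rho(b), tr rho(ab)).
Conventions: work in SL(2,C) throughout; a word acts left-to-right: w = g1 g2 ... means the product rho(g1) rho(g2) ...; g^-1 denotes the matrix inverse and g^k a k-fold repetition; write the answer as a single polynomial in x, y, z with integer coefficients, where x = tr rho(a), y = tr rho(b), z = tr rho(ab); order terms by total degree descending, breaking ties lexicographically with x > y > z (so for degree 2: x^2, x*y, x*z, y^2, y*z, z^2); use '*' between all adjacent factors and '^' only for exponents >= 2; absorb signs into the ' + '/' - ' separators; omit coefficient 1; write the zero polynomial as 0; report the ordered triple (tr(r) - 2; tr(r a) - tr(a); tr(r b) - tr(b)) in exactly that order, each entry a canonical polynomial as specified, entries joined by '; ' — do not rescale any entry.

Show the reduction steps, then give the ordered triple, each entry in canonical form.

x^3*y*z - x^4 - x^2*y^2 - 2*x*y*z + 4*x^2 + y^2 - 4; x^3*z^2 - x^2*y*z - x^3 - 2*x*z^2 + y*z + 2*x; x^3*y^2*z - x^4*y - x^2*y^3 - x^3*z - 2*x*y^2*z + 5*x^2*y + y^3 + 2*x*z - 4*y

reduce: trace(a b a) = trace(a) * trace(b a) - trace(b)  (reduce the a square) = x*z - y
so trace(b a^3) = trace(a) * trace(a b a) - trace(a b)  (reduce the a square) = x^2*z - x*y - z
so trace(a^4 b) = trace(a) * trace(b a^3) - trace(b a^2)  (reduce the a square) = x^3*z - x^2*y - 2*x*z + y
so trace(a^2) = trace(a) * trace(a) - trace(1)  (reduce the a square) = x^2 - 2
so trace(a^3) = trace(a) * trace(a^2) - trace(a)  (reduce the a square) = x^3 - 3*x
trace(a^4) = trace(a) * trace(a^3) - trace(a^2)  (reduce the a square) = x^4 - 4*x^2 + 2
reduce: trace(b a^4 b) = trace(b) * trace(a^4 b) - trace(a^4)  (reduce the b square) = x^3*y*z - x^4 - x^2*y^2 - 2*x*y*z + 4*x^2 + y^2 - 2
so trace(b a b a) = trace(b a) * trace(b a) - trace(1)   [split at repeated b] = z^2 - 2
reduce: trace(b a b) = trace(b) * trace(a b) - trace(a) = y*z - x
reduce: trace(a b a b a) = trace(a) * trace(b a b a) - trace(b a b) = x*z^2 - y*z - x
trace(a b a b a^2) = trace(a) * trace(a b a b a) - trace(a b a b) = x^2*z^2 - x*y*z - x^2 - z^2 + 2
trace(b a^4 b a) = trace(a) * trace(a b a b a^2) - trace(a b a b a) = x^3*z^2 - x^2*y*z - x^3 - 2*x*z^2 + y*z + 3*x
so trace(a^2 b^2) = trace(b) * trace(a^2 b) - trace(a^2)   [square of b] = x*y*z - x^2 - y^2 + 2
reduce: trace(b^3 a^2) = trace(b) * trace(a^2 b^2) - trace(a^2 b)   [square of b] = x*y^2*z - x^2*y - y^3 - x*z + 3*y
so trace(b^3 a) = trace(b) * trace(a b^2) - trace(a b)   [square of b] = y^2*z - x*y - z
trace(a b^3 a^2) = trace(a) * trace(b^3 a^2) - trace(b^3 a)   [square of a] = x^2*y^2*z - x^3*y - x*y^3 - x^2*z - y^2*z + 4*x*y + z
reduce: trace(b a^4 b^2) = trace(a) * trace(a b^3 a^2) - trace(a b^3 a)   [square of a] = x^3*y^2*z - x^4*y - x^2*y^3 - x^3*z - 2*x*y^2*z + 5*x^2*y + y^3 + 2*x*z - 3*y
assemble the triple (trace(r) - 2; trace(r a) - x; trace(r b) - y)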